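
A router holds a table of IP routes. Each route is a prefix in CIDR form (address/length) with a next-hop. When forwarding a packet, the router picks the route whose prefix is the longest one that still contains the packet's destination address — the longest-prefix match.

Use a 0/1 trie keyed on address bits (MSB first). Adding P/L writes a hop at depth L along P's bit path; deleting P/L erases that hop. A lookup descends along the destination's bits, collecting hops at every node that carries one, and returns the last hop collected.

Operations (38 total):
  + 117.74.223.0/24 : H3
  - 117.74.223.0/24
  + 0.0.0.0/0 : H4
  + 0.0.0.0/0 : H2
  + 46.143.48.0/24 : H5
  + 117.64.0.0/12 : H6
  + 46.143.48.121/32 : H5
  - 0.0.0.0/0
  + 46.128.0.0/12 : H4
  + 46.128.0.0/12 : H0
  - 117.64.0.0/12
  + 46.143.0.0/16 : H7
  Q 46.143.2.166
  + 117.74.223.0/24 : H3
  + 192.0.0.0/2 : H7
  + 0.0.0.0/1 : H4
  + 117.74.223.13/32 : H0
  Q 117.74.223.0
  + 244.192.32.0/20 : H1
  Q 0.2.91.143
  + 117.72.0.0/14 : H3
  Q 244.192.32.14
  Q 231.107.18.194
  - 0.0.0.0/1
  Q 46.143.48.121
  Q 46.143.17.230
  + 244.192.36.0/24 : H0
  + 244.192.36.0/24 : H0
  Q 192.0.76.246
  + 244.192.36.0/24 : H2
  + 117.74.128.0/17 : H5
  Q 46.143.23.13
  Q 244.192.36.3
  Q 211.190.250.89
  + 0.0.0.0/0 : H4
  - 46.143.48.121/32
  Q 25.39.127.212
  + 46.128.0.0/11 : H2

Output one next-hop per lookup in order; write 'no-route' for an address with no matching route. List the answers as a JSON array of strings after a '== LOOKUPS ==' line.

Apply in order:
  + 117.74.223.0/24 (H3) depth=24
  del 117.74.223.0/24 (clear depth 24)
  + 0.0.0.0/0 (H4) depth=0
  + 0.0.0.0/0 (H2) depth=0
  + 46.143.48.0/24 (H5) depth=24
  + 117.64.0.0/12 (H6) depth=12
  + 46.143.48.121/32 (H5) depth=32
  del 0.0.0.0/0 (clear depth 0)
  + 46.128.0.0/12 (H4) depth=12
  + 46.128.0.0/12 (H0) depth=12
  del 117.64.0.0/12 (clear depth 12)
  + 46.143.0.0/16 (H7) depth=16
  ? 46.143.2.166  path d0:-→d1:-→d2:-→d3:-→d4:-→d5:-→d6:-→d7:-→d8:-→d9:-→d10:-→d11:-→d12:H0→d13:-→d14:-→d15:-→d16:H7→d17:-→d18:-  best=H7
  + 117.74.223.0/24 (H3) depth=24
  + 192.0.0.0/2 (H7) depth=2
  + 0.0.0.0/1 (H4) depth=1
  + 117.74.223.13/32 (H0) depth=32
  ? 117.74.223.0  path d0:-→d1:H4→d2:-→d3:-→d4:-→d5:-→d6:-→d7:-→d8:-→d9:-→d10:-→d11:-→d12:-→d13:-→d14:-→d15:-→d16:-→d17:-→d18:-→d19:-→d20:-→d21:-→d22:-→d23:-→d24:H3→d25:-→d26:-→d27:-→d28:-  best=H3
  + 244.192.32.0/20 (H1) depth=20
  ? 0.2.91.143  path d0:-→d1:H4→d2:-  best=H4
  + 117.72.0.0/14 (H3) depth=14
  ? 244.192.32.14  path d0:-→d1:-→d2:H7→d3:-→d4:-→d5:-→d6:-→d7:-→d8:-→d9:-→d10:-→d11:-→d12:-→d13:-→d14:-→d15:-→d16:-→d17:-→d18:-→d19:-→d20:H1  best=H1
  ? 231.107.18.194  path d0:-→d1:-→d2:H7→d3:-  best=H7
  del 0.0.0.0/1 (clear depth 1)
  ? 46.143.48.121  path d0:-→d1:-→d2:-→d3:-→d4:-→d5:-→d6:-→d7:-→d8:-→d9:-→d10:-→d11:-→d12:H0→d13:-→d14:-→d15:-→d16:H7→d17:-→d18:-→d19:-→d20:-→d21:-→d22:-→d23:-→d24:H5→d25:-→d26:-→d27:-→d28:-→d29:-→d30:-→d31:-→d32:H5  best=H5
  ? 46.143.17.230  path d0:-→d1:-→d2:-→d3:-→d4:-→d5:-→d6:-→d7:-→d8:-→d9:-→d10:-→d11:-→d12:H0→d13:-→d14:-→d15:-→d16:H7→d17:-→d18:-  best=H7
  + 244.192.36.0/24 (H0) depth=24
  + 244.192.36.0/24 (H0) depth=24
  ? 192.0.76.246  path d0:-→d1:-→d2:H7  best=H7
  + 244.192.36.0/24 (H2) depth=24
  + 117.74.128.0/17 (H5) depth=17
  ? 46.143.23.13  path d0:-→d1:-→d2:-→d3:-→d4:-→d5:-→d6:-→d7:-→d8:-→d9:-→d10:-→d11:-→d12:H0→d13:-→d14:-→d15:-→d16:H7→d17:-→d18:-  best=H7
  ? 244.192.36.3  path d0:-→d1:-→d2:H7→d3:-→d4:-→d5:-→d6:-→d7:-→d8:-→d9:-→d10:-→d11:-→d12:-→d13:-→d14:-→d15:-→d16:-→d17:-→d18:-→d19:-→d20:H1→d21:-→d22:-→d23:-→d24:H2  best=H2
  ? 211.190.250.89  path d0:-→d1:-→d2:H7  best=H7
  + 0.0.0.0/0 (H4) depth=0
  del 46.143.48.121/32 (clear depth 32)
  ? 25.39.127.212  path d0:H4→d1:-→d2:-  best=H4
  + 46.128.0.0/11 (H2) depth=11

== LOOKUPS ==
["H7","H3","H4","H1","H7","H5","H7","H7","H7","H2","H7","H4"]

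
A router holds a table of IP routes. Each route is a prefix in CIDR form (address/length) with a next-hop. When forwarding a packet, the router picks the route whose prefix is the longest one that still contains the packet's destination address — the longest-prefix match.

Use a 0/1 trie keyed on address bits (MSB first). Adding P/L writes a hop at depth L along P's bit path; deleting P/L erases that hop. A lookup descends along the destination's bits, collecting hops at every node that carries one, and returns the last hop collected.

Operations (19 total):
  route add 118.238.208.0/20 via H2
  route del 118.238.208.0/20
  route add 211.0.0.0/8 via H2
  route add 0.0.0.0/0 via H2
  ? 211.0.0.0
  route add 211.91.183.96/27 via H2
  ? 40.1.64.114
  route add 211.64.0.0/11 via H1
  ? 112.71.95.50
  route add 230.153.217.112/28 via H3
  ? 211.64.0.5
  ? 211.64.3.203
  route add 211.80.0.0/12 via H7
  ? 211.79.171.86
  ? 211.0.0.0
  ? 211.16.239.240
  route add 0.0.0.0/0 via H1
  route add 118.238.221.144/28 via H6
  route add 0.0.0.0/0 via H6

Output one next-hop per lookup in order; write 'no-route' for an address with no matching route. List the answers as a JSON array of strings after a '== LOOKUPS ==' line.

Trace:
  + 118.238.208.0/20 (H2) depth=20
  - 118.238.208.0/20 clear@20
  + 211.0.0.0/8 (H2) depth=8
  + 0.0.0.0/0 (H2) depth=0
  lookup 211.0.0.0: bits 11010011 walk d0:H2→d1:-→d2:-→d3:-→d4:-→d5:-→d6:-→d7:-→d8:H2 -> H2
  + 211.91.183.96/27 (H2) depth=27
  lookup 40.1.64.114: bits 0 walk d0:H2→d1:- -> H2
  + 211.64.0.0/11 (H1) depth=11
  lookup 112.71.95.50: bits 01110 walk d0:H2→d1:-→d2:-→d3:-→d4:-→d5:- -> H2
  + 230.153.217.112/28 (H3) depth=28
  lookup 211.64.0.5: bits 11010011010 walk d0:H2→d1:-→d2:-→d3:-→d4:-→d5:-→d6:-→d7:-→d8:H2→d9:-→d10:-→d11:H1 -> H1
  lookup 211.64.3.203: bits 11010011010 walk d0:H2→d1:-→d2:-→d3:-→d4:-→d5:-→d6:-→d7:-→d8:H2→d9:-→d10:-→d11:H1 -> H1
  + 211.80.0.0/12 (H7) depth=12
  lookup 211.79.171.86: bits 11010011010 walk d0:H2→d1:-→d2:-→d3:-→d4:-→d5:-→d6:-→d7:-→d8:H2→d9:-→d10:-→d11:H1 -> H1
  lookup 211.0.0.0: bits 110100110 walk d0:H2→d1:-→d2:-→d3:-→d4:-→d5:-→d6:-→d7:-→d8:H2→d9:- -> H2
  lookup 211.16.239.240: bits 110100110 walk d0:H2→d1:-→d2:-→d3:-→d4:-→d5:-→d6:-→d7:-→d8:H2→d9:- -> H2
  + 0.0.0.0/0 (H1) depth=0
  + 118.238.221.144/28 (H6) depth=28
  + 0.0.0.0/0 (H6) depth=0

== LOOKUPS ==
["H2","H2","H2","H1","H1","H1","H2","H2"]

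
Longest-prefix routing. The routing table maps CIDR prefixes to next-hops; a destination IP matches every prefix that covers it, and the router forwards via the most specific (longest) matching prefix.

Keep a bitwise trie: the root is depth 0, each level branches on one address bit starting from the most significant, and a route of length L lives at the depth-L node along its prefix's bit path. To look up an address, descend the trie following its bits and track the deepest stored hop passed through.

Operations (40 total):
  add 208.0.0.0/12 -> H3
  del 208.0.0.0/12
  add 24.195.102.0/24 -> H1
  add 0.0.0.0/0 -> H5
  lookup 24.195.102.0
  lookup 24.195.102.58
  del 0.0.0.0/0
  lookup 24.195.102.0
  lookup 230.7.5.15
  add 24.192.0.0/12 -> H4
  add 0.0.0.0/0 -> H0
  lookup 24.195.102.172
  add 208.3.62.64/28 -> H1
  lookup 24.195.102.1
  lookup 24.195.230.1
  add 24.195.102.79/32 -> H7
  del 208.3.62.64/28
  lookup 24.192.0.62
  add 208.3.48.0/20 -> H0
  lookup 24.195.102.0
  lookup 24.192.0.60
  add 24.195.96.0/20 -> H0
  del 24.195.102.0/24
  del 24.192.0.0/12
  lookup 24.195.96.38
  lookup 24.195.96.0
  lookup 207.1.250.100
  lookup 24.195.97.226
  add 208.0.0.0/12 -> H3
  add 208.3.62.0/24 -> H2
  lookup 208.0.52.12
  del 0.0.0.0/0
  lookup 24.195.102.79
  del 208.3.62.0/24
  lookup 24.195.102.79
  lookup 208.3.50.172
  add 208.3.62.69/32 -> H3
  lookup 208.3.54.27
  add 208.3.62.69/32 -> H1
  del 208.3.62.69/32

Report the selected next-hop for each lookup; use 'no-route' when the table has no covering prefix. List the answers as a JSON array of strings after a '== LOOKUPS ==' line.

Apply in order:
  add 208.0.0.0/12 -> H3 at depth 12
  del 208.0.0.0/12 (clear depth 12)
  add 24.195.102.0/24 -> H1 at depth 24
  add 0.0.0.0/0 -> H5 at depth 0
  Q 24.195.102.0: descend 000110001100001101100110 ; hops seen [H5,H1] ; pick H1
  Q 24.195.102.58: descend 000110001100001101100110 ; hops seen [H5,H1] ; pick H1
  del 0.0.0.0/0 (clear depth 0)
  Q 24.195.102.0: descend 000110001100001101100110 ; hops seen [H1] ; pick H1
  Q 230.7.5.15: descend 11 ; hops seen [∅] ; pick no-route
  add 24.192.0.0/12 -> H4 at depth 12
  add 0.0.0.0/0 -> H0 at depth 0
  Q 24.195.102.172: descend 000110001100001101100110 ; hops seen [H0,H4,H1] ; pick H1
  add 208.3.62.64/28 -> H1 at depth 28
  Q 24.195.102.1: descend 000110001100001101100110 ; hops seen [H0,H4,H1] ; pick H1
  Q 24.195.230.1: descend 0001100011000011 ; hops seen [H0,H4] ; pick H4
  add 24.195.102.79/32 -> H7 at depth 32
  del 208.3.62.64/28 (clear depth 28)
  Q 24.192.0.62: descend 00011000110000 ; hops seen [H0,H4] ; pick H4
  add 208.3.48.0/20 -> H0 at depth 20
  Q 24.195.102.0: descend 0001100011000011011001100 ; hops seen [H0,H4,H1] ; pick H1
  Q 24.192.0.60: descend 00011000110000 ; hops seen [H0,H4] ; pick H4
  add 24.195.96.0/20 -> H0 at depth 20
  del 24.195.102.0/24 (clear depth 24)
  del 24.192.0.0/12 (clear depth 12)
  Q 24.195.96.38: descend 000110001100001101100 ; hops seen [H0,H0] ; pick H0
  Q 24.195.96.0: descend 000110001100001101100 ; hops seen [H0,H0] ; pick H0
  Q 207.1.250.100: descend 110 ; hops seen [H0] ; pick H0
  Q 24.195.97.226: descend 000110001100001101100 ; hops seen [H0,H0] ; pick H0
  add 208.0.0.0/12 -> H3 at depth 12
  add 208.3.62.0/24 -> H2 at depth 24
  Q 208.0.52.12: descend 11010000000000 ; hops seen [H0,H3] ; pick H3
  del 0.0.0.0/0 (clear depth 0)
  Q 24.195.102.79: descend 00011000110000110110011001001111 ; hops seen [H0,H7] ; pick H7
  del 208.3.62.0/24 (clear depth 24)
  Q 24.195.102.79: descend 00011000110000110110011001001111 ; hops seen [H0,H7] ; pick H7
  Q 208.3.50.172: descend 11010000000000110011 ; hops seen [H3,H0] ; pick H0
  add 208.3.62.69/32 -> H3 at depth 32
  Q 208.3.54.27: descend 11010000000000110011 ; hops seen [H3,H0] ; pick H0
  add 208.3.62.69/32 -> H1 at depth 32
  del 208.3.62.69/32 (clear depth 32)

== LOOKUPS ==
["H1","H1","H1","no-route","H1","H1","H4","H4","H1","H4","H0","H0","H0","H0","H3","H7","H7","H0","H0"]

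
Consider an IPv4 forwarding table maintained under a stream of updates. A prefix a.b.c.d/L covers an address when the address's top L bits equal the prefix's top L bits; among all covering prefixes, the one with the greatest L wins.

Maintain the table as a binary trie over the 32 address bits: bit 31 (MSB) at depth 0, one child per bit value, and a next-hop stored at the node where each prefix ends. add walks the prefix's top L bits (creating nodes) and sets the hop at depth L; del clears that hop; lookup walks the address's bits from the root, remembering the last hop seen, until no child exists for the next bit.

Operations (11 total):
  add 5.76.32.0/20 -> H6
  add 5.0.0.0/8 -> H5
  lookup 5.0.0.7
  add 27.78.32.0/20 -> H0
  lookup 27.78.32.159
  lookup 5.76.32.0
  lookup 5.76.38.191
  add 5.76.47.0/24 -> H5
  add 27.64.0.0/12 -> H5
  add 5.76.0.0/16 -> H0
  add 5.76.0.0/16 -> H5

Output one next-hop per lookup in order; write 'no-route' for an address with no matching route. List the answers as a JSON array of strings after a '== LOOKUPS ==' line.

Apply in order:
  + 5.76.32.0/20 (H6) depth=20
  + 5.0.0.0/8 (H5) depth=8
  ? 5.0.0.7  path d0:-→d1:-→d2:-→d3:-→d4:-→d5:-→d6:-→d7:-→d8:H5→d9:-  best=H5
  + 27.78.32.0/20 (H0) depth=20
  ? 27.78.32.159  path d0:-→d1:-→d2:-→d3:-→d4:-→d5:-→d6:-→d7:-→d8:-→d9:-→d10:-→d11:-→d12:-→d13:-→d14:-→d15:-→d16:-→d17:-→d18:-→d19:-→d20:H0  best=H0
  ? 5.76.32.0  path d0:-→d1:-→d2:-→d3:-→d4:-→d5:-→d6:-→d7:-→d8:H5→d9:-→d10:-→d11:-→d12:-→d13:-→d14:-→d15:-→d16:-→d17:-→d18:-→d19:-→d20:H6  best=H6
  ? 5.76.38.191  path d0:-→d1:-→d2:-→d3:-→d4:-→d5:-→d6:-→d7:-→d8:H5→d9:-→d10:-→d11:-→d12:-→d13:-→d14:-→d15:-→d16:-→d17:-→d18:-→d19:-→d20:H6  best=H6
  + 5.76.47.0/24 (H5) depth=24
  + 27.64.0.0/12 (H5) depth=12
  + 5.76.0.0/16 (H0) depth=16
  + 5.76.0.0/16 (H5) depth=16

== LOOKUPS ==
["H5","H0","H6","H6"]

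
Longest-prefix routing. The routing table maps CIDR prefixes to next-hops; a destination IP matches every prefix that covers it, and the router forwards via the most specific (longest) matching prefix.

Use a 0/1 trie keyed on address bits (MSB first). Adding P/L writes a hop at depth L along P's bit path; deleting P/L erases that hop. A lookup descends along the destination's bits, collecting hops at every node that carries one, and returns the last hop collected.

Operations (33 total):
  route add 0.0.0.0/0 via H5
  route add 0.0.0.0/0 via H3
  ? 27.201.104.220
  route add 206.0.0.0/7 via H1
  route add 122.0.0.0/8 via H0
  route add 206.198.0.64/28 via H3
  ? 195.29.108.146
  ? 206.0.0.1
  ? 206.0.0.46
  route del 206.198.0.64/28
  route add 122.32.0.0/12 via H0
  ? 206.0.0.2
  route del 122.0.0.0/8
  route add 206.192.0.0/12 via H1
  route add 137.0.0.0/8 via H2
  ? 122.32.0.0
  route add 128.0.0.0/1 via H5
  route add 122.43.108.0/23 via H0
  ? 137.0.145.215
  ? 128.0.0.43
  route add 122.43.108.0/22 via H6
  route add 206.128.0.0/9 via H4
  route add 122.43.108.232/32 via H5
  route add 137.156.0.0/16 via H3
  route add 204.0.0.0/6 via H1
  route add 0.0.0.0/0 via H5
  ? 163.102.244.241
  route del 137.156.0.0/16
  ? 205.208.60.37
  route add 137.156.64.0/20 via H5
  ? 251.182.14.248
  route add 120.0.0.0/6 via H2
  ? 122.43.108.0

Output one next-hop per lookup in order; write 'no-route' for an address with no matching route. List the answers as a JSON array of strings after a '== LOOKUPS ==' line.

Trace:
  add 0.0.0.0/0 -> H5 at depth 0
  add 0.0.0.0/0 -> H3 at depth 0
  ? 27.201.104.220  path d0:H3  best=H3
  add 206.0.0.0/7 -> H1 at depth 7
  add 122.0.0.0/8 -> H0 at depth 8
  add 206.198.0.64/28 -> H3 at depth 28
  ? 195.29.108.146  path d0:H3→d1:-→d2:-→d3:-→d4:-  best=H3
  ? 206.0.0.1  path d0:H3→d1:-→d2:-→d3:-→d4:-→d5:-→d6:-→d7:H1→d8:-  best=H1
  ? 206.0.0.46  path d0:H3→d1:-→d2:-→d3:-→d4:-→d5:-→d6:-→d7:H1→d8:-  best=H1
  - 206.198.0.64/28 clear@28
  add 122.32.0.0/12 -> H0 at depth 12
  ? 206.0.0.2  path d0:H3→d1:-→d2:-→d3:-→d4:-→d5:-→d6:-→d7:H1→d8:-  best=H1
  - 122.0.0.0/8 clear@8
  add 206.192.0.0/12 -> H1 at depth 12
  add 137.0.0.0/8 -> H2 at depth 8
  ? 122.32.0.0  path d0:H3→d1:-→d2:-→d3:-→d4:-→d5:-→d6:-→d7:-→d8:-→d9:-→d10:-→d11:-→d12:H0  best=H0
  add 128.0.0.0/1 -> H5 at depth 1
  add 122.43.108.0/23 -> H0 at depth 23
  ? 137.0.145.215  path d0:H3→d1:H5→d2:-→d3:-→d4:-→d5:-→d6:-→d7:-→d8:H2  best=H2
  ? 128.0.0.43  path d0:H3→d1:H5→d2:-→d3:-→d4:-  best=H5
  add 122.43.108.0/22 -> H6 at depth 22
  add 206.128.0.0/9 -> H4 at depth 9
  add 122.43.108.232/32 -> H5 at depth 32
  add 137.156.0.0/16 -> H3 at depth 16
  add 204.0.0.0/6 -> H1 at depth 6
  add 0.0.0.0/0 -> H5 at depth 0
  ? 163.102.244.241  path d0:H5→d1:H5→d2:-  best=H5
  - 137.156.0.0/16 clear@16
  ? 205.208.60.37  path d0:H5→d1:H5→d2:-→d3:-→d4:-→d5:-→d6:H1  best=H1
  add 137.156.64.0/20 -> H5 at depth 20
  ? 251.182.14.248  path d0:H5→d1:H5→d2:-  best=H5
  add 120.0.0.0/6 -> H2 at depth 6
  ? 122.43.108.0  path d0:H5→d1:-→d2:-→d3:-→d4:-→d5:-→d6:H2→d7:-→d8:-→d9:-→d10:-→d11:-→d12:H0→d13:-→d14:-→d15:-→d16:-→d17:-→d18:-→d19:-→d20:-→d21:-→d22:H6→d23:H0→d24:-  best=H0

== LOOKUPS ==
["H3","H3","H1","H1","H1","H0","H2","H5","H5","H1","H5","H0"]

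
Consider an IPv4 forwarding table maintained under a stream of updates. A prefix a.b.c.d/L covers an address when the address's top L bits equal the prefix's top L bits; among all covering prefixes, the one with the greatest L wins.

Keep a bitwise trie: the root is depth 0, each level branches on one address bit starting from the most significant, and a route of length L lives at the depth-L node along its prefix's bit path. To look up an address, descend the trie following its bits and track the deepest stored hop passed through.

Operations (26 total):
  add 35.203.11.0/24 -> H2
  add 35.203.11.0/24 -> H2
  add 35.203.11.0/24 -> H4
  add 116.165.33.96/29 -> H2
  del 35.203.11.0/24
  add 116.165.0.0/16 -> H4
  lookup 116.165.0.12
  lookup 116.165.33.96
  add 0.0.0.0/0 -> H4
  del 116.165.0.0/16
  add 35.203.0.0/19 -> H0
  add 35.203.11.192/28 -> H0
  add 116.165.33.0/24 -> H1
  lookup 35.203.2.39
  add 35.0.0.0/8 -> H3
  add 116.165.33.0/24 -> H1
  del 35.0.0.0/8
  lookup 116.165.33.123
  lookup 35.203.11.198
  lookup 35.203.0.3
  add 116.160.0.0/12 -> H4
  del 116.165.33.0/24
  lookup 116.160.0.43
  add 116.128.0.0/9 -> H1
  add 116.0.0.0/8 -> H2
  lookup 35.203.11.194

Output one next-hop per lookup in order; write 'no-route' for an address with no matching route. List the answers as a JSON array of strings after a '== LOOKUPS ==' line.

Process each operation:
  + 35.203.11.0/24 (H2) depth=24
  + 35.203.11.0/24 (H2) depth=24
  + 35.203.11.0/24 (H4) depth=24
  + 116.165.33.96/29 (H2) depth=29
  del 35.203.11.0/24 (clear depth 24)
  + 116.165.0.0/16 (H4) depth=16
  lookup 116.165.0.12: bits 011101001010010100 walk d0:-→d1:-→d2:-→d3:-→d4:-→d5:-→d6:-→d7:-→d8:-→d9:-→d10:-→d11:-→d12:-→d13:-→d14:-→d15:-→d16:H4→d17:-→d18:- -> H4
  lookup 116.165.33.96: bits 01110100101001010010000101100 walk d0:-→d1:-→d2:-→d3:-→d4:-→d5:-→d6:-→d7:-→d8:-→d9:-→d10:-→d11:-→d12:-→d13:-→d14:-→d15:-→d16:H4→d17:-→d18:-→d19:-→d20:-→d21:-→d22:-→d23:-→d24:-→d25:-→d26:-→d27:-→d28:-→d29:H2 -> H2
  + 0.0.0.0/0 (H4) depth=0
  del 116.165.0.0/16 (clear depth 16)
  + 35.203.0.0/19 (H0) depth=19
  + 35.203.11.192/28 (H0) depth=28
  + 116.165.33.0/24 (H1) depth=24
  lookup 35.203.2.39: bits 00100011110010110000 walk d0:H4→d1:-→d2:-→d3:-→d4:-→d5:-→d6:-→d7:-→d8:-→d9:-→d10:-→d11:-→d12:-→d13:-→d14:-→d15:-→d16:-→d17:-→d18:-→d19:H0→d20:- -> H0
  + 35.0.0.0/8 (H3) depth=8
  + 116.165.33.0/24 (H1) depth=24
  del 35.0.0.0/8 (clear depth 8)
  lookup 116.165.33.123: bits 011101001010010100100001011 walk d0:H4→d1:-→d2:-→d3:-→d4:-→d5:-→d6:-→d7:-→d8:-→d9:-→d10:-→d11:-→d12:-→d13:-→d14:-→d15:-→d16:-→d17:-→d18:-→d19:-→d20:-→d21:-→d22:-→d23:-→d24:H1→d25:-→d26:-→d27:- -> H1
  lookup 35.203.11.198: bits 0010001111001011000010111100 walk d0:H4→d1:-→d2:-→d3:-→d4:-→d5:-→d6:-→d7:-→d8:-→d9:-→d10:-→d11:-→d12:-→d13:-→d14:-→d15:-→d16:-→d17:-→d18:-→d19:H0→d20:-→d21:-→d22:-→d23:-→d24:-→d25:-→d26:-→d27:-→d28:H0 -> H0
  lookup 35.203.0.3: bits 00100011110010110000 walk d0:H4→d1:-→d2:-→d3:-→d4:-→d5:-→d6:-→d7:-→d8:-→d9:-→d10:-→d11:-→d12:-→d13:-→d14:-→d15:-→d16:-→d17:-→d18:-→d19:H0→d20:- -> H0
  + 116.160.0.0/12 (H4) depth=12
  del 116.165.33.0/24 (clear depth 24)
  lookup 116.160.0.43: bits 0111010010100 walk d0:H4→d1:-→d2:-→d3:-→d4:-→d5:-→d6:-→d7:-→d8:-→d9:-→d10:-→d11:-→d12:H4→d13:- -> H4
  + 116.128.0.0/9 (H1) depth=9
  + 116.0.0.0/8 (H2) depth=8
  lookup 35.203.11.194: bits 0010001111001011000010111100 walk d0:H4→d1:-→d2:-→d3:-→d4:-→d5:-→d6:-→d7:-→d8:-→d9:-→d10:-→d11:-→d12:-→d13:-→d14:-→d15:-→d16:-→d17:-→d18:-→d19:H0→d20:-→d21:-→d22:-→d23:-→d24:-→d25:-→d26:-→d27:-→d28:H0 -> H0

== LOOKUPS ==
["H4","H2","H0","H1","H0","H0","H4","H0"]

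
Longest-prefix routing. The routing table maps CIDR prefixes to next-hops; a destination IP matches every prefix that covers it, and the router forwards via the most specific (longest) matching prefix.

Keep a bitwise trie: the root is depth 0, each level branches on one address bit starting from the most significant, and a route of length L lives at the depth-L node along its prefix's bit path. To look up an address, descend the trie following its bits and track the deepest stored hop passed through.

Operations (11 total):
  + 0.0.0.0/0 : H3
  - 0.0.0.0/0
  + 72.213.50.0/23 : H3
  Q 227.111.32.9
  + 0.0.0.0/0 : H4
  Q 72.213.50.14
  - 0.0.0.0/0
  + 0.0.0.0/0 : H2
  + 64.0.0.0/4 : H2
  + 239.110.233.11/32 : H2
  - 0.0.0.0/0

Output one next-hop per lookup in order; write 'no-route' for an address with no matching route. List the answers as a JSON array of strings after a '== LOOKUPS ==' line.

Process each operation:
  + 0.0.0.0/0 (H3) depth=0
  del 0.0.0.0/0 (clear depth 0)
  + 72.213.50.0/23 (H3) depth=23
  Q 227.111.32.9: descend ε ; hops seen [∅] ; pick no-route
  + 0.0.0.0/0 (H4) depth=0
  Q 72.213.50.14: descend 01001000110101010011001 ; hops seen [H4,H3] ; pick H3
  del 0.0.0.0/0 (clear depth 0)
  + 0.0.0.0/0 (H2) depth=0
  + 64.0.0.0/4 (H2) depth=4
  + 239.110.233.11/32 (H2) depth=32
  del 0.0.0.0/0 (clear depth 0)

== LOOKUPS ==
["no-route","H3"]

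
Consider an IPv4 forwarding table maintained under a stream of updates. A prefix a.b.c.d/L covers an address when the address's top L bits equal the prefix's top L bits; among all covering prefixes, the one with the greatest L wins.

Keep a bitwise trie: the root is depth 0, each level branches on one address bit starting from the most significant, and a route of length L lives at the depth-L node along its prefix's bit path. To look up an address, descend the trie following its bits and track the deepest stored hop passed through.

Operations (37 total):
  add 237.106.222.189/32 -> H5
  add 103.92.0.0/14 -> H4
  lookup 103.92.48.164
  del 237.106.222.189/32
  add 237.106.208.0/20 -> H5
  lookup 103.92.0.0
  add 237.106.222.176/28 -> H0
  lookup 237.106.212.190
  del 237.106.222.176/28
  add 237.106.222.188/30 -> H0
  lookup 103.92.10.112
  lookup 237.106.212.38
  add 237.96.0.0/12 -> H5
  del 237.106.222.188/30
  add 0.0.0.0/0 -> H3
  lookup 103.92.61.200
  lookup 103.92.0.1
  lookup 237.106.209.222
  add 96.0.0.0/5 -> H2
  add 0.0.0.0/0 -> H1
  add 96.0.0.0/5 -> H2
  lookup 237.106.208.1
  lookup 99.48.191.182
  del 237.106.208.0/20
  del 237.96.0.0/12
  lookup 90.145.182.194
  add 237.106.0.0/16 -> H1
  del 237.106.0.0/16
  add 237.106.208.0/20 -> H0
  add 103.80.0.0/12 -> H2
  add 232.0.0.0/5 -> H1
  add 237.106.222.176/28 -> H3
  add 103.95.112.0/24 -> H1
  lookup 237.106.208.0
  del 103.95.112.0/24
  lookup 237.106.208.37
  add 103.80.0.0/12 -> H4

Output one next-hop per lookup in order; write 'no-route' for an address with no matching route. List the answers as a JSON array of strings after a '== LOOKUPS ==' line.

Process each operation:
  add 237.106.222.189/32 -> H5 at depth 32
  add 103.92.0.0/14 -> H4 at depth 14
  ? 103.92.48.164  path d0:-→d1:-→d2:-→d3:-→d4:-→d5:-→d6:-→d7:-→d8:-→d9:-→d10:-→d11:-→d12:-→d13:-→d14:H4  best=H4
  del 237.106.222.189/32 (clear depth 32)
  add 237.106.208.0/20 -> H5 at depth 20
  ? 103.92.0.0  path d0:-→d1:-→d2:-→d3:-→d4:-→d5:-→d6:-→d7:-→d8:-→d9:-→d10:-→d11:-→d12:-→d13:-→d14:H4  best=H4
  add 237.106.222.176/28 -> H0 at depth 28
  ? 237.106.212.190  path d0:-→d1:-→d2:-→d3:-→d4:-→d5:-→d6:-→d7:-→d8:-→d9:-→d10:-→d11:-→d12:-→d13:-→d14:-→d15:-→d16:-→d17:-→d18:-→d19:-→d20:H5  best=H5
  del 237.106.222.176/28 (clear depth 28)
  add 237.106.222.188/30 -> H0 at depth 30
  ? 103.92.10.112  path d0:-→d1:-→d2:-→d3:-→d4:-→d5:-→d6:-→d7:-→d8:-→d9:-→d10:-→d11:-→d12:-→d13:-→d14:H4  best=H4
  ? 237.106.212.38  path d0:-→d1:-→d2:-→d3:-→d4:-→d5:-→d6:-→d7:-→d8:-→d9:-→d10:-→d11:-→d12:-→d13:-→d14:-→d15:-→d16:-→d17:-→d18:-→d19:-→d20:H5  best=H5
  add 237.96.0.0/12 -> H5 at depth 12
  del 237.106.222.188/30 (clear depth 30)
  add 0.0.0.0/0 -> H3 at depth 0
  ? 103.92.61.200  path d0:H3→d1:-→d2:-→d3:-→d4:-→d5:-→d6:-→d7:-→d8:-→d9:-→d10:-→d11:-→d12:-→d13:-→d14:H4  best=H4
  ? 103.92.0.1  path d0:H3→d1:-→d2:-→d3:-→d4:-→d5:-→d6:-→d7:-→d8:-→d9:-→d10:-→d11:-→d12:-→d13:-→d14:H4  best=H4
  ? 237.106.209.222  path d0:H3→d1:-→d2:-→d3:-→d4:-→d5:-→d6:-→d7:-→d8:-→d9:-→d10:-→d11:-→d12:H5→d13:-→d14:-→d15:-→d16:-→d17:-→d18:-→d19:-→d20:H5  best=H5
  add 96.0.0.0/5 -> H2 at depth 5
  add 0.0.0.0/0 -> H1 at depth 0
  add 96.0.0.0/5 -> H2 at depth 5
  ? 237.106.208.1  path d0:H1→d1:-→d2:-→d3:-→d4:-→d5:-→d6:-→d7:-→d8:-→d9:-→d10:-→d11:-→d12:H5→d13:-→d14:-→d15:-→d16:-→d17:-→d18:-→d19:-→d20:H5  best=H5
  ? 99.48.191.182  path d0:H1→d1:-→d2:-→d3:-→d4:-→d5:H2  best=H2
  del 237.106.208.0/20 (clear depth 20)
  del 237.96.0.0/12 (clear depth 12)
  ? 90.145.182.194  path d0:H1→d1:-→d2:-  best=H1
  add 237.106.0.0/16 -> H1 at depth 16
  del 237.106.0.0/16 (clear depth 16)
  add 237.106.208.0/20 -> H0 at depth 20
  add 103.80.0.0/12 -> H2 at depth 12
  add 232.0.0.0/5 -> H1 at depth 5
  add 237.106.222.176/28 -> H3 at depth 28
  add 103.95.112.0/24 -> H1 at depth 24
  ? 237.106.208.0  path d0:H1→d1:-→d2:-→d3:-→d4:-→d5:H1→d6:-→d7:-→d8:-→d9:-→d10:-→d11:-→d12:-→d13:-→d14:-→d15:-→d16:-→d17:-→d18:-→d19:-→d20:H0  best=H0
  del 103.95.112.0/24 (clear depth 24)
  ? 237.106.208.37  path d0:H1→d1:-→d2:-→d3:-→d4:-→d5:H1→d6:-→d7:-→d8:-→d9:-→d10:-→d11:-→d12:-→d13:-→d14:-→d15:-→d16:-→d17:-→d18:-→d19:-→d20:H0  best=H0
  add 103.80.0.0/12 -> H4 at depth 12

== LOOKUPS ==
["H4","H4","H5","H4","H5","H4","H4","H5","H5","H2","H1","H0","H0"]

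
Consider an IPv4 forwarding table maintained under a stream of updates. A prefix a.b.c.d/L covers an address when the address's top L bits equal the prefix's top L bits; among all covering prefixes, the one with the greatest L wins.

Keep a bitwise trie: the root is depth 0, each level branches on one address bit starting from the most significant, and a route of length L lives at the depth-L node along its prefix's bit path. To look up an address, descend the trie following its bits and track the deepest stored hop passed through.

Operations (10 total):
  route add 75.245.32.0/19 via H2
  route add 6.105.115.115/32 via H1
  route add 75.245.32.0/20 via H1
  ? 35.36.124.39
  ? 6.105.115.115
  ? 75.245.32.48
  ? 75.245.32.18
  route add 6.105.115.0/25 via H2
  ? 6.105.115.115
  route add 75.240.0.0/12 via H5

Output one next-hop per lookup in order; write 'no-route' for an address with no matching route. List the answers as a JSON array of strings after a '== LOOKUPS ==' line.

Trace:
  add 75.245.32.0/19 -> H2 at depth 19
  add 6.105.115.115/32 -> H1 at depth 32
  add 75.245.32.0/20 -> H1 at depth 20
  lookup 35.36.124.39: bits 00 walk d0:-→d1:-→d2:- -> no-route
  lookup 6.105.115.115: bits 00000110011010010111001101110011 walk d0:-→d1:-→d2:-→d3:-→d4:-→d5:-→d6:-→d7:-→d8:-→d9:-→d10:-→d11:-→d12:-→d13:-→d14:-→d15:-→d16:-→d17:-→d18:-→d19:-→d20:-→d21:-→d22:-→d23:-→d24:-→d25:-→d26:-→d27:-→d28:-→d29:-→d30:-→d31:-→d32:H1 -> H1
  lookup 75.245.32.48: bits 01001011111101010010 walk d0:-→d1:-→d2:-→d3:-→d4:-→d5:-→d6:-→d7:-→d8:-→d9:-→d10:-→d11:-→d12:-→d13:-→d14:-→d15:-→d16:-→d17:-→d18:-→d19:H2→d20:H1 -> H1
  lookup 75.245.32.18: bits 01001011111101010010 walk d0:-→d1:-→d2:-→d3:-→d4:-→d5:-→d6:-→d7:-→d8:-→d9:-→d10:-→d11:-→d12:-→d13:-→d14:-→d15:-→d16:-→d17:-→d18:-→d19:H2→d20:H1 -> H1
  add 6.105.115.0/25 -> H2 at depth 25
  lookup 6.105.115.115: bits 00000110011010010111001101110011 walk d0:-→d1:-→d2:-→d3:-→d4:-→d5:-→d6:-→d7:-→d8:-→d9:-→d10:-→d11:-→d12:-→d13:-→d14:-→d15:-→d16:-→d17:-→d18:-→d19:-→d20:-→d21:-→d22:-→d23:-→d24:-→d25:H2→d26:-→d27:-→d28:-→d29:-→d30:-→d31:-→d32:H1 -> H1
  add 75.240.0.0/12 -> H5 at depth 12

== LOOKUPS ==
["no-route","H1","H1","H1","H1"]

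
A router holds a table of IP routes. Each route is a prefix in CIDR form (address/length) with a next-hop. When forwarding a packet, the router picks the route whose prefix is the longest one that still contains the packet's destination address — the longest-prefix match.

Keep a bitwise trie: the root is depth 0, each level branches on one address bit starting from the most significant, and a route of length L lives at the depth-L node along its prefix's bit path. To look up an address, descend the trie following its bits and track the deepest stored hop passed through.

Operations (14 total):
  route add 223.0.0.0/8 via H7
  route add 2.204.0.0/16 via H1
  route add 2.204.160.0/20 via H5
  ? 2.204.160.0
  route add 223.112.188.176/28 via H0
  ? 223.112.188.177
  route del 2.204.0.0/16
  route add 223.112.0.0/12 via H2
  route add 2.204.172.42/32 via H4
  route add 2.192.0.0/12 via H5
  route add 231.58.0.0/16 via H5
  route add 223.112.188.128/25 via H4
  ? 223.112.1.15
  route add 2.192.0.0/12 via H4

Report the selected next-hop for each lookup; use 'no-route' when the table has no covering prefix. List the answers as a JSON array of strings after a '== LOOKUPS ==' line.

Trace:
  + 223.0.0.0/8 (H7) depth=8
  + 2.204.0.0/16 (H1) depth=16
  + 2.204.160.0/20 (H5) depth=20
  Q 2.204.160.0: descend 00000010110011001010 ; hops seen [H1,H5] ; pick H5
  + 223.112.188.176/28 (H0) depth=28
  Q 223.112.188.177: descend 1101111101110000101111001011 ; hops seen [H7,H0] ; pick H0
  del 2.204.0.0/16 (clear depth 16)
  + 223.112.0.0/12 (H2) depth=12
  + 2.204.172.42/32 (H4) depth=32
  + 2.192.0.0/12 (H5) depth=12
  + 231.58.0.0/16 (H5) depth=16
  + 223.112.188.128/25 (H4) depth=25
  Q 223.112.1.15: descend 1101111101110000 ; hops seen [H7,H2] ; pick H2
  + 2.192.0.0/12 (H4) depth=12

== LOOKUPS ==
["H5","H0","H2"]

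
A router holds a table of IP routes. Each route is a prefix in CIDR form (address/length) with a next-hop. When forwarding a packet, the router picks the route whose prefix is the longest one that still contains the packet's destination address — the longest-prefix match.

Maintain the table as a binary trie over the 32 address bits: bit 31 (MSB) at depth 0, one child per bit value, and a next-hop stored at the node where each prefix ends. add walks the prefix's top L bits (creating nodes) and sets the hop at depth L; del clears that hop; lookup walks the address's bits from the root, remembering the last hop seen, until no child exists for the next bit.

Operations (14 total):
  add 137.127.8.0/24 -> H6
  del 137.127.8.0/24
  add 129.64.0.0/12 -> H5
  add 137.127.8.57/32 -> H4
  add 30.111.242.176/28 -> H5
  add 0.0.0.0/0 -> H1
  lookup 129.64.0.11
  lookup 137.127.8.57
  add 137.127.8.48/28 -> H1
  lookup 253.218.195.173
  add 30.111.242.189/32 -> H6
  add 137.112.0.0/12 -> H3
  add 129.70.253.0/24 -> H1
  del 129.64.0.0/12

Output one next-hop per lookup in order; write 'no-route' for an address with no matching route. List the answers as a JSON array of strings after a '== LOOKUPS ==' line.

Apply in order:
  + 137.127.8.0/24 (H6) depth=24
  - 137.127.8.0/24 clear@24
  + 129.64.0.0/12 (H5) depth=12
  + 137.127.8.57/32 (H4) depth=32
  + 30.111.242.176/28 (H5) depth=28
  + 0.0.0.0/0 (H1) depth=0
  lookup 129.64.0.11: bits 100000010100 walk d0:H1→d1:-→d2:-→d3:-→d4:-→d5:-→d6:-→d7:-→d8:-→d9:-→d10:-→d11:-→d12:H5 -> H5
  lookup 137.127.8.57: bits 10001001011111110000100000111001 walk d0:H1→d1:-→d2:-→d3:-→d4:-→d5:-→d6:-→d7:-→d8:-→d9:-→d10:-→d11:-→d12:-→d13:-→d14:-→d15:-→d16:-→d17:-→d18:-→d19:-→d20:-→d21:-→d22:-→d23:-→d24:-→d25:-→d26:-→d27:-→d28:-→d29:-→d30:-→d31:-→d32:H4 -> H4
  + 137.127.8.48/28 (H1) depth=28
  lookup 253.218.195.173: bits 1 walk d0:H1→d1:- -> H1
  + 30.111.242.189/32 (H6) depth=32
  + 137.112.0.0/12 (H3) depth=12
  + 129.70.253.0/24 (H1) depth=24
  - 129.64.0.0/12 clear@12

== LOOKUPS ==
["H5","H4","H1"]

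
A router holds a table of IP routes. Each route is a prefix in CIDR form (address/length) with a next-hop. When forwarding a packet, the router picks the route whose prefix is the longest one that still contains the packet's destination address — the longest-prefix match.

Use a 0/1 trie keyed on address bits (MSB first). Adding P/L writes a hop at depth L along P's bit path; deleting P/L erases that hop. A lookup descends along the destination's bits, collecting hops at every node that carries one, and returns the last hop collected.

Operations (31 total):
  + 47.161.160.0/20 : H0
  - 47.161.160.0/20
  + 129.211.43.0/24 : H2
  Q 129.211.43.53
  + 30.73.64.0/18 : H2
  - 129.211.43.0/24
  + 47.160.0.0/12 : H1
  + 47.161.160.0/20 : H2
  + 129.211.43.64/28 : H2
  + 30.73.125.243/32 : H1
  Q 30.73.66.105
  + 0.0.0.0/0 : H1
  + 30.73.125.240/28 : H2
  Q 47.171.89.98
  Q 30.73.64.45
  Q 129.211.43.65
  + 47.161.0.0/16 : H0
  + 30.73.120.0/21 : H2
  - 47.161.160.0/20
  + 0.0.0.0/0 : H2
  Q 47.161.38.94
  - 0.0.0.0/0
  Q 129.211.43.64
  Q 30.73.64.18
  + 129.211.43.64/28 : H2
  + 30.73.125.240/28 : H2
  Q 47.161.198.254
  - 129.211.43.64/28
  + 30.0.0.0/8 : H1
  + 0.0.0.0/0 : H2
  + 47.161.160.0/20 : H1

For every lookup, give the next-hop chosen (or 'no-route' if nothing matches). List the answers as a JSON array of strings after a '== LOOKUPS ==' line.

Apply in order:
  + 47.161.160.0/20 (H0) depth=20
  - 47.161.160.0/20 clear@20
  + 129.211.43.0/24 (H2) depth=24
  ? 129.211.43.53  path d0:-→d1:-→d2:-→d3:-→d4:-→d5:-→d6:-→d7:-→d8:-→d9:-→d10:-→d11:-→d12:-→d13:-→d14:-→d15:-→d16:-→d17:-→d18:-→d19:-→d20:-→d21:-→d22:-→d23:-→d24:H2  best=H2
  + 30.73.64.0/18 (H2) depth=18
  - 129.211.43.0/24 clear@24
  + 47.160.0.0/12 (H1) depth=12
  + 47.161.160.0/20 (H2) depth=20
  + 129.211.43.64/28 (H2) depth=28
  + 30.73.125.243/32 (H1) depth=32
  ? 30.73.66.105  path d0:-→d1:-→d2:-→d3:-→d4:-→d5:-→d6:-→d7:-→d8:-→d9:-→d10:-→d11:-→d12:-→d13:-→d14:-→d15:-→d16:-→d17:-→d18:H2  best=H2
  + 0.0.0.0/0 (H1) depth=0
  + 30.73.125.240/28 (H2) depth=28
  ? 47.171.89.98  path d0:H1→d1:-→d2:-→d3:-→d4:-→d5:-→d6:-→d7:-→d8:-→d9:-→d10:-→d11:-→d12:H1  best=H1
  ? 30.73.64.45  path d0:H1→d1:-→d2:-→d3:-→d4:-→d5:-→d6:-→d7:-→d8:-→d9:-→d10:-→d11:-→d12:-→d13:-→d14:-→d15:-→d16:-→d17:-→d18:H2  best=H2
  ? 129.211.43.65  path d0:H1→d1:-→d2:-→d3:-→d4:-→d5:-→d6:-→d7:-→d8:-→d9:-→d10:-→d11:-→d12:-→d13:-→d14:-→d15:-→d16:-→d17:-→d18:-→d19:-→d20:-→d21:-→d22:-→d23:-→d24:-→d25:-→d26:-→d27:-→d28:H2  best=H2
  + 47.161.0.0/16 (H0) depth=16
  + 30.73.120.0/21 (H2) depth=21
  - 47.161.160.0/20 clear@20
  + 0.0.0.0/0 (H2) depth=0
  ? 47.161.38.94  path d0:H2→d1:-→d2:-→d3:-→d4:-→d5:-→d6:-→d7:-→d8:-→d9:-→d10:-→d11:-→d12:H1→d13:-→d14:-→d15:-→d16:H0  best=H0
  - 0.0.0.0/0 clear@0
  ? 129.211.43.64  path d0:-→d1:-→d2:-→d3:-→d4:-→d5:-→d6:-→d7:-→d8:-→d9:-→d10:-→d11:-→d12:-→d13:-→d14:-→d15:-→d16:-→d17:-→d18:-→d19:-→d20:-→d21:-→d22:-→d23:-→d24:-→d25:-→d26:-→d27:-→d28:H2  best=H2
  ? 30.73.64.18  path d0:-→d1:-→d2:-→d3:-→d4:-→d5:-→d6:-→d7:-→d8:-→d9:-→d10:-→d11:-→d12:-→d13:-→d14:-→d15:-→d16:-→d17:-→d18:H2  best=H2
  + 129.211.43.64/28 (H2) depth=28
  + 30.73.125.240/28 (H2) depth=28
  ? 47.161.198.254  path d0:-→d1:-→d2:-→d3:-→d4:-→d5:-→d6:-→d7:-→d8:-→d9:-→d10:-→d11:-→d12:H1→d13:-→d14:-→d15:-→d16:H0→d17:-  best=H0
  - 129.211.43.64/28 clear@28
  + 30.0.0.0/8 (H1) depth=8
  + 0.0.0.0/0 (H2) depth=0
  + 47.161.160.0/20 (H1) depth=20

== LOOKUPS ==
["H2","H2","H1","H2","H2","H0","H2","H2","H0"]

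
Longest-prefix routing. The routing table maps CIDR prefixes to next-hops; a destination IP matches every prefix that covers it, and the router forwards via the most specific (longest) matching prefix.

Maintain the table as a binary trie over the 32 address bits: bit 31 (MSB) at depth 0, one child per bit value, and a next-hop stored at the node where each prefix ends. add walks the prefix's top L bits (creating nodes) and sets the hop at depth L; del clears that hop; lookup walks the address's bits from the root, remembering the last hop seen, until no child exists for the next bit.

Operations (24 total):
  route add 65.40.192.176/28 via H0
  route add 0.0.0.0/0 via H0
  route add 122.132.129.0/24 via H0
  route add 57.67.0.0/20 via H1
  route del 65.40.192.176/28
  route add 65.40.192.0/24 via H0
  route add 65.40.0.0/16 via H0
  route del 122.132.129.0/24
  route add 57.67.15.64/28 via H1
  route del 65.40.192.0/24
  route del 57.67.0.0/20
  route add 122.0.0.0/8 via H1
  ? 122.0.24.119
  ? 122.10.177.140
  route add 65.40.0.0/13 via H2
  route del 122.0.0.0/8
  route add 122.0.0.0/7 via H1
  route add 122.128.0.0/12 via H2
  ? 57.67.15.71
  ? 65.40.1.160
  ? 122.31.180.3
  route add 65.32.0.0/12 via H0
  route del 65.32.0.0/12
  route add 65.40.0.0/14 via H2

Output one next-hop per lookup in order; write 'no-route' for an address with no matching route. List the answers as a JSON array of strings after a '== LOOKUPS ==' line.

Trace:
  add 65.40.192.176/28 -> H0 at depth 28
  add 0.0.0.0/0 -> H0 at depth 0
  add 122.132.129.0/24 -> H0 at depth 24
  add 57.67.0.0/20 -> H1 at depth 20
  - 65.40.192.176/28 clear@28
  add 65.40.192.0/24 -> H0 at depth 24
  add 65.40.0.0/16 -> H0 at depth 16
  - 122.132.129.0/24 clear@24
  add 57.67.15.64/28 -> H1 at depth 28
  - 65.40.192.0/24 clear@24
  - 57.67.0.0/20 clear@20
  add 122.0.0.0/8 -> H1 at depth 8
  Q 122.0.24.119: descend 01111010 ; hops seen [H0,H1] ; pick H1
  Q 122.10.177.140: descend 01111010 ; hops seen [H0,H1] ; pick H1
  add 65.40.0.0/13 -> H2 at depth 13
  - 122.0.0.0/8 clear@8
  add 122.0.0.0/7 -> H1 at depth 7
  add 122.128.0.0/12 -> H2 at depth 12
  Q 57.67.15.71: descend 0011100101000011000011110100 ; hops seen [H0,H1] ; pick H1
  Q 65.40.1.160: descend 0100000100101000 ; hops seen [H0,H2,H0] ; pick H0
  Q 122.31.180.3: descend 01111010 ; hops seen [H0,H1] ; pick H1
  add 65.32.0.0/12 -> H0 at depth 12
  - 65.32.0.0/12 clear@12
  add 65.40.0.0/14 -> H2 at depth 14

== LOOKUPS ==
["H1","H1","H1","H0","H1"]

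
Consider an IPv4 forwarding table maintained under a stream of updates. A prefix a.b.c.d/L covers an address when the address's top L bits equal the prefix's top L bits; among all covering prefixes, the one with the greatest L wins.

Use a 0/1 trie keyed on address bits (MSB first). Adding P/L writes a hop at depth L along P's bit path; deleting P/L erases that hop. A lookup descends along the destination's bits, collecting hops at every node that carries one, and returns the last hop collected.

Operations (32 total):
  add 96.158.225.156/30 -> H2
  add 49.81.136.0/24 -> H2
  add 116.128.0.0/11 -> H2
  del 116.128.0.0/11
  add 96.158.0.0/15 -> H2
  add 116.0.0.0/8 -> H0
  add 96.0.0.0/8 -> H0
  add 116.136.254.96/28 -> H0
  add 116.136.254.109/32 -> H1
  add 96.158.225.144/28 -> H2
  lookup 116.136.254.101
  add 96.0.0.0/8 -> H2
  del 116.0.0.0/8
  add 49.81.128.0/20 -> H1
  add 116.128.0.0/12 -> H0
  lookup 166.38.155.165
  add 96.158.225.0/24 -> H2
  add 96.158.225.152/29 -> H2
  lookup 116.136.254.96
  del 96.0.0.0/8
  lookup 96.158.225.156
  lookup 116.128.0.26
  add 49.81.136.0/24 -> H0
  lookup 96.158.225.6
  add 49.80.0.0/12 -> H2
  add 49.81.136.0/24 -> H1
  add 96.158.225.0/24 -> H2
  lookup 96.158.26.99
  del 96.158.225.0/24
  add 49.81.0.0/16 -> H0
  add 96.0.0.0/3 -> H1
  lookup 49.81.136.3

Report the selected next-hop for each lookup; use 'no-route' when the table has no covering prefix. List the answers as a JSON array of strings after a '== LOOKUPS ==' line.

Trace:
  + 96.158.225.156/30 (H2) depth=30
  + 49.81.136.0/24 (H2) depth=24
  + 116.128.0.0/11 (H2) depth=11
  del 116.128.0.0/11 (clear depth 11)
  + 96.158.0.0/15 (H2) depth=15
  + 116.0.0.0/8 (H0) depth=8
  + 96.0.0.0/8 (H0) depth=8
  + 116.136.254.96/28 (H0) depth=28
  + 116.136.254.109/32 (H1) depth=32
  + 96.158.225.144/28 (H2) depth=28
  ? 116.136.254.101  path d0:-→d1:-→d2:-→d3:-→d4:-→d5:-→d6:-→d7:-→d8:H0→d9:-→d10:-→d11:-→d12:-→d13:-→d14:-→d15:-→d16:-→d17:-→d18:-→d19:-→d20:-→d21:-→d22:-→d23:-→d24:-→d25:-→d26:-→d27:-→d28:H0  best=H0
  + 96.0.0.0/8 (H2) depth=8
  del 116.0.0.0/8 (clear depth 8)
  + 49.81.128.0/20 (H1) depth=20
  + 116.128.0.0/12 (H0) depth=12
  ? 166.38.155.165  path d0:-  best=no-route
  + 96.158.225.0/24 (H2) depth=24
  + 96.158.225.152/29 (H2) depth=29
  ? 116.136.254.96  path d0:-→d1:-→d2:-→d3:-→d4:-→d5:-→d6:-→d7:-→d8:-→d9:-→d10:-→d11:-→d12:H0→d13:-→d14:-→d15:-→d16:-→d17:-→d18:-→d19:-→d20:-→d21:-→d22:-→d23:-→d24:-→d25:-→d26:-→d27:-→d28:H0  best=H0
  del 96.0.0.0/8 (clear depth 8)
  ? 96.158.225.156  path d0:-→d1:-→d2:-→d3:-→d4:-→d5:-→d6:-→d7:-→d8:-→d9:-→d10:-→d11:-→d12:-→d13:-→d14:-→d15:H2→d16:-→d17:-→d18:-→d19:-→d20:-→d21:-→d22:-→d23:-→d24:H2→d25:-→d26:-→d27:-→d28:H2→d29:H2→d30:H2  best=H2
  ? 116.128.0.26  path d0:-→d1:-→d2:-→d3:-→d4:-→d5:-→d6:-→d7:-→d8:-→d9:-→d10:-→d11:-→d12:H0  best=H0
  + 49.81.136.0/24 (H0) depth=24
  ? 96.158.225.6  path d0:-→d1:-→d2:-→d3:-→d4:-→d5:-→d6:-→d7:-→d8:-→d9:-→d10:-→d11:-→d12:-→d13:-→d14:-→d15:H2→d16:-→d17:-→d18:-→d19:-→d20:-→d21:-→d22:-→d23:-→d24:H2  best=H2
  + 49.80.0.0/12 (H2) depth=12
  + 49.81.136.0/24 (H1) depth=24
  + 96.158.225.0/24 (H2) depth=24
  ? 96.158.26.99  path d0:-→d1:-→d2:-→d3:-→d4:-→d5:-→d6:-→d7:-→d8:-→d9:-→d10:-→d11:-→d12:-→d13:-→d14:-→d15:H2→d16:-  best=H2
  del 96.158.225.0/24 (clear depth 24)
  + 49.81.0.0/16 (H0) depth=16
  + 96.0.0.0/3 (H1) depth=3
  ? 49.81.136.3  path d0:-→d1:-→d2:-→d3:-→d4:-→d5:-→d6:-→d7:-→d8:-→d9:-→d10:-→d11:-→d12:H2→d13:-→d14:-→d15:-→d16:H0→d17:-→d18:-→d19:-→d20:H1→d21:-→d22:-→d23:-→d24:H1  best=H1

== LOOKUPS ==
["H0","no-route","H0","H2","H0","H2","H2","H1"]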